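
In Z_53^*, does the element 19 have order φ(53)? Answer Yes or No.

φ(53) = 53 − 1 = 52 = 2^2 · 13.
An element g generates (Z/53Z)^× iff g^(52/q) ≢ 1 (mod 53) for each prime q ∈ {2, 13}.
19^26 ≡ 52 (mod 53)  [q = 2: ≢ 1 ✓]
19^4 ≡ 47 (mod 53)  [q = 13: ≢ 1 ✓]
All checks pass, so 19 has order 52 and is a primitive root modulo 53.

Yes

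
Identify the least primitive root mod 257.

φ(257) = 257 − 1 = 256 = 2^8.
Test candidates g = 2, 3, … against the prime factors q ∈ {2} of φ(257): g is a generator iff g^(256/q) ≢ 1 for every such q.
g = 2: 2^128 ≡ 1 — hits 1, so not a primitive root.
g = 3: 3^128 ≡ 256 — none is 1, so 3 is a primitive root.
The smallest primitive root modulo 257 is 3.

3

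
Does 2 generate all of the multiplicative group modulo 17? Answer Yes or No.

φ(17) = 17 − 1 = 16 = 2^4.
Test 2^(16/q) mod 17 for each prime factor q of 16:
2^8 ≡ 1 (mod 17)  [q = 2: ≡ 1 ✗]
The check at q = 2 fails, so 2 generates a proper subgroup.

No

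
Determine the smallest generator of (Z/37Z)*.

φ(37) = 37 − 1 = 36 = 2^2 · 3^2.
g is a primitive root iff g^(36/q) ≢ 1 (mod 37) for each prime q ∈ {2, 3}.
g = 2: 2^18 ≡ 36; 2^12 ≡ 26 — none is 1, so 2 is a primitive root.
The smallest primitive root modulo 37 is 2.

2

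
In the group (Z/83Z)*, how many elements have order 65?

φ(83) = 83 − 1 = 82 = 2 · 41.
Since (Z/83Z)^× is cyclic of order 82, the number of elements of order d is φ(d) when d | 82 and 0 otherwise.
Here 82 is not a multiple of 65, so there are no elements of order 65.

0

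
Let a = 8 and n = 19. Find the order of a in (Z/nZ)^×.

6

The order of 8 must divide φ(19) = 19 − 1 = 18 = 2 · 3^2.
Divisors of 18: 1, 2, 3, 6, 9, 18.
Evaluate successive powers at the divisors of 18:
8^1 ≡ 8 (mod 19)
8^2 ≡ 7 (mod 19)
8^3 ≡ 18 (mod 19)
8^6 ≡ 1 (mod 19) ✓
The smallest such exponent is 6, so the order of 8 is 6.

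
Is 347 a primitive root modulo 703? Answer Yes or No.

No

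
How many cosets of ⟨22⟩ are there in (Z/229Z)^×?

The order of 22 must divide φ(229) = 229 − 1 = 228 = 2^2 · 3 · 19.
Divisors of 228: 1, 2, 3, 4, 6, 12, 19, 38, 57, 76, 114, 228.
Check 22^d mod 229 for each divisor in increasing order:
22^1 ≡ 22
22^2 ≡ 26
22^3 ≡ 114
22^4 ≡ 218
22^6 ≡ 172
22^12 ≡ 43
22^19 ≡ 122
22^38 ≡ 228
22^57 ≡ 107
22^76 ≡ 1
So ord_229(22) = 76, hence |⟨22⟩| = 76.
[(Z/229Z)^× : ⟨22⟩] = 228/76 = 3.

3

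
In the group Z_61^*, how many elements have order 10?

4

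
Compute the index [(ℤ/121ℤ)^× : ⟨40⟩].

Since 40 ∈ (Z/121Z)^×, its order divides φ(121) = φ(11^2) = 11·(11−1) = 110 = 2 · 5 · 11.
Divisors of 110: 1, 2, 5, 10, 11, 22, 55, 110.
Test each divisor d:
40^1 ≡ 40 (mod 121)
40^2 ≡ 27 (mod 121)
40^5 ≡ 120 (mod 121)
40^10 ≡ 1 (mod 121) ✓
The order of 40 is 10, so the subgroup it generates has 10 elements.
[(Z/121Z)^× : ⟨40⟩] = 110/10 = 11.

11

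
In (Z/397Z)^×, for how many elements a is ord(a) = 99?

60

φ(397) = 397 − 1 = 396 = 2^2 · 3^2 · 11.
Since (Z/397Z)^× is cyclic of order 396, the number of elements of order d is φ(d) when d | 396 and 0 otherwise.
99 = 3^2 · 11 divides 396, and φ(99) = 60.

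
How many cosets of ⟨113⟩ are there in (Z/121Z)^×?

2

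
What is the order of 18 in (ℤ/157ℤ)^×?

156

Since 18 ∈ (Z/157Z)^×, its order divides φ(157) = 157 − 1 = 156 = 2^2 · 3 · 13.
Divisors of 156: 1, 2, 3, 4, 6, 12, 13, 26, 39, 52, 78, 156.
Evaluate successive powers at the divisors of 156:
18^1 ≡ 18 (mod 157)
18^2 ≡ 10 (mod 157)
18^3 ≡ 23 (mod 157)
18^4 ≡ 100 (mod 157)
18^6 ≡ 58 (mod 157)
18^12 ≡ 67 (mod 157)
18^13 ≡ 107 (mod 157)
18^26 ≡ 145 (mod 157)
18^39 ≡ 129 (mod 157)
18^52 ≡ 144 (mod 157)
18^78 ≡ 156 (mod 157)
18^156 ≡ 1 (mod 157) ✓
Hence ord(18) = 156.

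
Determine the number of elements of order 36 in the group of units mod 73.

12

φ(73) = 73 − 1 = 72 = 2^3 · 3^2.
In a cyclic group of order 72, there are φ(d) elements of order d for each divisor d of 72, and zero for non-divisors.
36 = 2^2 · 3^2 divides 72, and φ(36) = 12.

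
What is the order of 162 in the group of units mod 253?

10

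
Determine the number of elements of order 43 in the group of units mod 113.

0

φ(113) = 113 − 1 = 112 = 2^4 · 7.
In a cyclic group of order 112, there are φ(d) elements of order d for each divisor d of 112, and zero for non-divisors.
Here 112 is not a multiple of 43, so there are no elements of order 43.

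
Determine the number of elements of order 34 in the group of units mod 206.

φ(206) = φ(2)·φ(103) = 1·102 = 102 = 2 · 3 · 17.
(Z/206Z)^× is cyclic (|G| = 102); a cyclic group of order m has exactly φ(d) elements of each order d | m, and none otherwise.
34 = 2 · 17 divides 102, and φ(34) = 16.

16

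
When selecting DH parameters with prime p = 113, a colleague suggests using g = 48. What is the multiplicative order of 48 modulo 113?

16

The order of 48 must divide φ(113) = 113 − 1 = 112 = 2^4 · 7.
Divisors of 112: 1, 2, 4, 7, 8, 14, 16, 28, 56, 112.
Check 48^d mod 113 for each divisor in increasing order:
48^1 ≡ 48
48^2 ≡ 44
48^4 ≡ 15
48^7 ≡ 40
48^8 ≡ 112
48^14 ≡ 18
48^16 ≡ 1
The smallest such exponent is 16, so the order of 48 is 16.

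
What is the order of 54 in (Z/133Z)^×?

18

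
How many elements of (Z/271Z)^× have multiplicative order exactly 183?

φ(271) = 271 − 1 = 270 = 2 · 3^3 · 5.
In a cyclic group of order 270, there are φ(d) elements of order d for each divisor d of 270, and zero for non-divisors.
183 does not divide 270, so no element of (Z/271Z)^× has order 183.

0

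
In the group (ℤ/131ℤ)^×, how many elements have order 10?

φ(131) = 131 − 1 = 130 = 2 · 5 · 13.
In a cyclic group of order 130, there are φ(d) elements of order d for each divisor d of 130, and zero for non-divisors.
10 = 2 · 5 divides 130, and φ(10) = 4.

4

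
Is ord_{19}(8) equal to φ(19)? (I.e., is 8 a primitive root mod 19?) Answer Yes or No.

No

φ(19) = 19 − 1 = 18 = 2 · 3^2.
Test 8^(18/q) mod 19 for each prime factor q of 18:
8^9 ≡ 18 (mod 19)  [q = 2: ≢ 1 ✓]
8^6 ≡ 1 (mod 19)  [q = 3: ≡ 1 ✗]
8^6 ≡ 1 shows ord(8) | 6, strictly less than φ(19); not a primitive root.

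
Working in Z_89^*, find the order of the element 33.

ord(33) | φ(89) = 89 − 1 = 88 = 2^3 · 11.
Divisors of 88: 1, 2, 4, 8, 11, 22, 44, 88.
Evaluate successive powers at the divisors of 88:
33^1 ≡ 33
33^2 ≡ 21
33^4 ≡ 85
33^8 ≡ 16
33^11 ≡ 52
33^22 ≡ 34
33^44 ≡ 88
33^88 ≡ 1
So ord_89(33) = 88.

88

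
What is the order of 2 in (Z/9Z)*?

6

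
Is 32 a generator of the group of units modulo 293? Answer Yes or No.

φ(293) = 293 − 1 = 292 = 2^2 · 73.
32 is a primitive root mod 293 iff 32^(φ(293)/q) ≢ 1 for every prime q | φ(293), i.e. q ∈ {2, 73}.
32^146 ≡ 292 (mod 293)  [q = 2: ≢ 1 ✓]
32^4 ≡ 222 (mod 293)  [q = 73: ≢ 1 ✓]
Every test exponent gives a nontrivial residue, hence 32 generates the full group.

Yes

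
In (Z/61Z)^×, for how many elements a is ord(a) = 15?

8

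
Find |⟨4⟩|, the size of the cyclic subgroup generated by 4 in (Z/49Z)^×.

21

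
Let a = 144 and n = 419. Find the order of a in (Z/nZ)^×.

209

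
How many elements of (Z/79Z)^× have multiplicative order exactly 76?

0

φ(79) = 79 − 1 = 78 = 2 · 3 · 13.
Since (Z/79Z)^× is cyclic of order 78, the number of elements of order d is φ(d) when d | 78 and 0 otherwise.
Here 78 is not a multiple of 76, so there are no elements of order 76.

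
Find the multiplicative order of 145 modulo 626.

By Lagrange's theorem, ord_626(145) divides φ(626) = φ(2)·φ(313) = 1·312 = 312 = 2^3 · 3 · 13.
Divisors of 312: 1, 2, 3, 4, 6, 8, 12, 13, 24, 26, 39, 52, 78, 104, 156, 312.
Check 145^d mod 626 for each divisor in increasing order:
145^1 ≡ 145 (mod 626)
145^2 ≡ 367 (mod 626)
145^3 ≡ 5 (mod 626)
145^4 ≡ 99 (mod 626)
145^6 ≡ 25 (mod 626)
145^8 ≡ 411 (mod 626)
145^12 ≡ 625 (mod 626)
145^13 ≡ 481 (mod 626)
145^24 ≡ 1 (mod 626) ✓
Hence ord(145) = 24.

24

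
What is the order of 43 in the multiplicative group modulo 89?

88

By Lagrange's theorem, ord_89(43) divides φ(89) = 89 − 1 = 88 = 2^3 · 11.
Divisors of 88: 1, 2, 4, 8, 11, 22, 44, 88.
Check 43^d mod 89 for each divisor in increasing order:
43^1 ≡ 43 (mod 89)
43^2 ≡ 69 (mod 89)
43^4 ≡ 44 (mod 89)
43^8 ≡ 67 (mod 89)
43^11 ≡ 52 (mod 89)
43^22 ≡ 34 (mod 89)
43^44 ≡ 88 (mod 89)
43^88 ≡ 1 (mod 89) ✓
The smallest such exponent is 88, so the order of 43 is 88.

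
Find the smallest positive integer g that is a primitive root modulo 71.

7

φ(71) = 71 − 1 = 70 = 2 · 5 · 7.
g is a primitive root iff g^(70/q) ≢ 1 (mod 71) for each prime q ∈ {2, 5, 7}.
g = 2: 2^35 ≡ 1 — hits 1, so not a primitive root.
g = 3: 3^35 ≡ 1 — hits 1, so not a primitive root.
g = 4: 4^35 ≡ 1 — hits 1, so not a primitive root.
g = 5: 5^35 ≡ 1 — hits 1, so not a primitive root.
g = 6: 6^35 ≡ 1 — hits 1, so not a primitive root.
g = 7: 7^35 ≡ 70; 7^14 ≡ 54; 7^10 ≡ 45 — none is 1, so 7 is a primitive root.
Hence the least primitive root of 71 is 7.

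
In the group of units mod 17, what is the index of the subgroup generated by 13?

Since 13 ∈ (Z/17Z)^×, its order divides φ(17) = 17 − 1 = 16 = 2^4.
Divisors of 16: 1, 2, 4, 8, 16.
Test each divisor d:
13^1 ≡ 13
13^2 ≡ 16
13^4 ≡ 1
Thus |⟨13⟩| = ord(13) = 4.
The index is φ(17) / ord(13) = 16 / 4 = 4.

4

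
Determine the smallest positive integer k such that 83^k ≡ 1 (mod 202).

100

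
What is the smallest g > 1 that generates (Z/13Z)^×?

2

φ(13) = 13 − 1 = 12 = 2^2 · 3.
g is a primitive root iff g^(12/q) ≢ 1 (mod 13) for each prime q ∈ {2, 3}.
g = 2: 2^6 ≡ 12; 2^4 ≡ 3 — none is 1, so 2 is a primitive root.
Hence the least primitive root of 13 is 2.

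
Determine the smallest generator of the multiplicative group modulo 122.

7

φ(122) = φ(2)·φ(61) = 1·60 = 60 = 2^2 · 3 · 5.
Test candidates g = 2, 3, … against the prime factors q ∈ {2, 3, 5} of φ(122): g is a generator iff g^(60/q) ≢ 1 for every such q.
g = 2: gcd(2, 122) = 2 > 1, not a unit — skip.
g = 3: 3^30 ≡ 1 — hits 1, so not a primitive root.
g = 4: gcd(4, 122) = 2 > 1, not a unit — skip.
g = 5: 5^30 ≡ 1 — hits 1, so not a primitive root.
g = 6: gcd(6, 122) = 2 > 1, not a unit — skip.
g = 7: 7^30 ≡ 121; 7^20 ≡ 47; 7^12 ≡ 95 — none is 1, so 7 is a primitive root.
The smallest primitive root modulo 122 is 7.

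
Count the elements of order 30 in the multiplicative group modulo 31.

8

φ(31) = 31 − 1 = 30 = 2 · 3 · 5.
Since (Z/31Z)^× is cyclic of order 30, the number of elements of order d is φ(d) when d | 30 and 0 otherwise.
30 = 2 · 3 · 5 divides 30, and φ(30) = 8.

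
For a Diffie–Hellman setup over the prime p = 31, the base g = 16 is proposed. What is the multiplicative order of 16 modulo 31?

ord(16) | φ(31) = 31 − 1 = 30 = 2 · 3 · 5.
Divisors of 30: 1, 2, 3, 5, 6, 10, 15, 30.
Check 16^d mod 31 for each divisor in increasing order:
16^1 ≡ 16 (mod 31)
16^2 ≡ 8 (mod 31)
16^3 ≡ 4 (mod 31)
16^5 ≡ 1 (mod 31) ✓
Therefore the multiplicative order of 16 modulo 31 is 5.

5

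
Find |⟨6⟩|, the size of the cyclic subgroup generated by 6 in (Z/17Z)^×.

16

ord(6) | φ(17) = 17 − 1 = 16 = 2^4.
Divisors of 16: 1, 2, 4, 8, 16.
Compute 6^d (mod 17) for the divisors d until we hit 1:
6^1 ≡ 6 (mod 17)
6^2 ≡ 2 (mod 17)
6^4 ≡ 4 (mod 17)
6^8 ≡ 16 (mod 17)
6^16 ≡ 1 (mod 17) ✓
Therefore the multiplicative order of 6 modulo 17 is 16.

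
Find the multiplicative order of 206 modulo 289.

136

The order of 206 must divide φ(289) = φ(17^2) = 17·(17−1) = 272 = 2^4 · 17.
Divisors of 272: 1, 2, 4, 8, 16, 17, 34, 68, 136, 272.
Check 206^d mod 289 for each divisor in increasing order:
206^1 ≡ 206 (mod 289)
206^2 ≡ 242 (mod 289)
206^4 ≡ 186 (mod 289)
206^8 ≡ 205 (mod 289)
206^16 ≡ 120 (mod 289)
206^17 ≡ 155 (mod 289)
206^34 ≡ 38 (mod 289)
206^68 ≡ 288 (mod 289)
206^136 ≡ 1 (mod 289) ✓
The smallest such exponent is 136, so the order of 206 is 136.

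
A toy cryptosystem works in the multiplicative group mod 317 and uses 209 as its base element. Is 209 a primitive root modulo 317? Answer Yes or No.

Yes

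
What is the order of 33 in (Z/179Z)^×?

178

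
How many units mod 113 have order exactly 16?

8

φ(113) = 113 − 1 = 112 = 2^4 · 7.
In a cyclic group of order 112, there are φ(d) elements of order d for each divisor d of 112, and zero for non-divisors.
16 = 2^4 divides 112, and φ(16) = 8.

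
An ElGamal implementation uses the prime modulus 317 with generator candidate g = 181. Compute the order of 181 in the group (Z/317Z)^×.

The order of 181 must divide φ(317) = 317 − 1 = 316 = 2^2 · 79.
Divisors of 316: 1, 2, 4, 79, 158, 316.
Evaluate successive powers at the divisors of 316:
181^1 ≡ 181
181^2 ≡ 110
181^4 ≡ 54
181^79 ≡ 1
So ord_317(181) = 79.

79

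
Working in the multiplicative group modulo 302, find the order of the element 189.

ord(189) | φ(302) = φ(2)·φ(151) = 1·150 = 150 = 2 · 3 · 5^2.
Divisors of 150: 1, 2, 3, 5, 6, 10, 15, 25, 30, 50, 75, 150.
Evaluate successive powers at the divisors of 150:
189^1 ≡ 189
189^2 ≡ 85
189^3 ≡ 59
189^5 ≡ 183
189^6 ≡ 159
189^10 ≡ 269
189^15 ≡ 1
The smallest such exponent is 15, so the order of 189 is 15.

15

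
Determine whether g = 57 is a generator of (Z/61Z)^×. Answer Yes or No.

No

φ(61) = 61 − 1 = 60 = 2^2 · 3 · 5.
Test 57^(60/q) mod 61 for each prime factor q of 60:
57^30 ≡ 1 (mod 61)  [q = 2: ≡ 1 ✗]
57^20 ≡ 13 (mod 61)  [q = 3: ≢ 1 ✓]
57^12 ≡ 20 (mod 61)  [q = 5: ≢ 1 ✓]
57^30 ≡ 1 shows ord(57) | 30, strictly less than φ(61); not a primitive root.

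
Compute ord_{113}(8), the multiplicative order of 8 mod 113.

28

ord(8) | φ(113) = 113 − 1 = 112 = 2^4 · 7.
Divisors of 112: 1, 2, 4, 7, 8, 14, 16, 28, 56, 112.
Test each divisor d:
8^1 ≡ 8
8^2 ≡ 64
8^4 ≡ 28
8^7 ≡ 98
8^8 ≡ 106
8^14 ≡ 112
8^16 ≡ 49
8^28 ≡ 1
So ord_113(8) = 28.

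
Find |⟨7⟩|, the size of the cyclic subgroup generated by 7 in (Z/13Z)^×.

12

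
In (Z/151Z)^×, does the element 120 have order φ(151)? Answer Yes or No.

Yes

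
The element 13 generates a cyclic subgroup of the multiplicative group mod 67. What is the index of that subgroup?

Since 13 ∈ (Z/67Z)^×, its order divides φ(67) = 67 − 1 = 66 = 2 · 3 · 11.
Divisors of 66: 1, 2, 3, 6, 11, 22, 33, 66.
Test each divisor d:
13^1 ≡ 13 (mod 67)
13^2 ≡ 35 (mod 67)
13^3 ≡ 53 (mod 67)
13^6 ≡ 62 (mod 67)
13^11 ≡ 38 (mod 67)
13^22 ≡ 37 (mod 67)
13^33 ≡ 66 (mod 67)
13^66 ≡ 1 (mod 67) ✓
So ord_67(13) = 66, hence |⟨13⟩| = 66.
The index is φ(67) / ord(13) = 66 / 66 = 1.

1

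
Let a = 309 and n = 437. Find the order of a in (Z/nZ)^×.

198

By Lagrange's theorem, ord_437(309) divides φ(437) = φ(19·23) = (19−1)·(23−1) = 18·22 = 396 = 2^2 · 3^2 · 11.
Divisors of 396: 1, 2, 3, 4, 6, 9, 11, 12, 18, 22, 33, 36, 44, 66, 99, 132, 198, 396.
Test each divisor d:
309^1 ≡ 309 (mod 437)
309^2 ≡ 215 (mod 437)
309^3 ≡ 11 (mod 437)
309^4 ≡ 340 (mod 437)
309^6 ≡ 121 (mod 437)
309^9 ≡ 20 (mod 437)
309^11 ≡ 367 (mod 437)
309^12 ≡ 220 (mod 437)
309^18 ≡ 400 (mod 437)
309^22 ≡ 93 (mod 437)
309^33 ≡ 45 (mod 437)
309^36 ≡ 58 (mod 437)
309^44 ≡ 346 (mod 437)
309^66 ≡ 277 (mod 437)
309^99 ≡ 229 (mod 437)
309^132 ≡ 254 (mod 437)
309^198 ≡ 1 (mod 437) ✓
So ord_437(309) = 198.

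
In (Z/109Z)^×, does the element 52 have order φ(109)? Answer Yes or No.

Yes

φ(109) = 109 − 1 = 108 = 2^2 · 3^3.
It suffices to check that the order of 52 is not a proper divisor of 108: compute 52^(108/q) for q ∈ {2, 3}.
52^54 ≡ 108 (mod 109)  [q = 2: ≢ 1 ✓]
52^36 ≡ 63 (mod 109)  [q = 3: ≢ 1 ✓]
All checks pass, so 52 has order 108 and is a primitive root modulo 109.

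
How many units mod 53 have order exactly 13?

12

φ(53) = 53 − 1 = 52 = 2^2 · 13.
(Z/53Z)^× is cyclic (|G| = 52); a cyclic group of order m has exactly φ(d) elements of each order d | m, and none otherwise.
13 | 52, and φ(13) = 13 − 1 = 12.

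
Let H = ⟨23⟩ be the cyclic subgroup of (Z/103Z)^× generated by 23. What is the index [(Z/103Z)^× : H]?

6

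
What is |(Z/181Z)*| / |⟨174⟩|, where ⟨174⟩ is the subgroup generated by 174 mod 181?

15

By Lagrange's theorem, ord_181(174) divides φ(181) = 181 − 1 = 180 = 2^2 · 3^2 · 5.
Divisors of 180: 1, 2, 3, 4, 5, 6, 9, 10, 12, 15, 18, 20, 30, 36, 45, 60, 90, 180.
Check 174^d mod 181 for each divisor in increasing order:
174^1 ≡ 174 (mod 181)
174^2 ≡ 49 (mod 181)
174^3 ≡ 19 (mod 181)
174^4 ≡ 48 (mod 181)
174^5 ≡ 26 (mod 181)
174^6 ≡ 180 (mod 181)
174^9 ≡ 162 (mod 181)
174^10 ≡ 133 (mod 181)
174^12 ≡ 1 (mod 181) ✓
Thus |⟨174⟩| = ord(174) = 12.
[(Z/181Z)^× : ⟨174⟩] = 180/12 = 15.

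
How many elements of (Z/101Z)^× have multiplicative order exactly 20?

φ(101) = 101 − 1 = 100 = 2^2 · 5^2.
In a cyclic group of order 100, there are φ(d) elements of order d for each divisor d of 100, and zero for non-divisors.
20 = 2^2 · 5 divides 100, and φ(20) = 8.

8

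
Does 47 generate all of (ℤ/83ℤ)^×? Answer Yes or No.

φ(83) = 83 − 1 = 82 = 2 · 41.
Test 47^(82/q) mod 83 for each prime factor q of 82:
47^41 ≡ 82 (mod 83)  [q = 2: ≢ 1 ✓]
47^2 ≡ 51 (mod 83)  [q = 41: ≢ 1 ✓]
Every test exponent gives a nontrivial residue, hence 47 generates the full group.

Yes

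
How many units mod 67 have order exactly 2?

φ(67) = 67 − 1 = 66 = 2 · 3 · 11.
Since (Z/67Z)^× is cyclic of order 66, the number of elements of order d is φ(d) when d | 66 and 0 otherwise.
2 | 66, and φ(2) = 2 − 1 = 1.

1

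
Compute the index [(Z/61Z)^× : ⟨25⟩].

4

ord(25) | φ(61) = 61 − 1 = 60 = 2^2 · 3 · 5.
Divisors of 60: 1, 2, 3, 4, 5, 6, 10, 12, 15, 20, 30, 60.
Test each divisor d:
25^1 ≡ 25
25^2 ≡ 15
25^3 ≡ 9
25^4 ≡ 42
25^5 ≡ 13
25^6 ≡ 20
25^10 ≡ 47
25^12 ≡ 34
25^15 ≡ 1
Thus |⟨25⟩| = ord(25) = 15.
The index is φ(61) / ord(25) = 60 / 15 = 4.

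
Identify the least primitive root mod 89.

φ(89) = 89 − 1 = 88 = 2^3 · 11.
Test candidates g = 2, 3, … against the prime factors q ∈ {2, 11} of φ(89): g is a generator iff g^(88/q) ≢ 1 for every such q.
g = 2: 2^44 ≡ 1 — hits 1, so not a primitive root.
g = 3: 3^44 ≡ 88; 3^8 ≡ 64 — none is 1, so 3 is a primitive root.
Hence the least primitive root of 89 is 3.

3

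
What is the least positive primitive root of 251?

φ(251) = 251 − 1 = 250 = 2 · 5^3.
g is a primitive root iff g^(250/q) ≢ 1 (mod 251) for each prime q ∈ {2, 5}.
g = 2: 2^125 ≡ 250; 2^50 ≡ 1 — hits 1, so not a primitive root.
g = 3: 3^125 ≡ 1 — hits 1, so not a primitive root.
g = 4: 4^125 ≡ 1 — hits 1, so not a primitive root.
g = 5: 5^125 ≡ 1 — hits 1, so not a primitive root.
g = 6: 6^125 ≡ 250; 6^50 ≡ 219 — none is 1, so 6 is a primitive root.
Hence the least primitive root of 251 is 6.

6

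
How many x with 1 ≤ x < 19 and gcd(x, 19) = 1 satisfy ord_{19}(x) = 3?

φ(19) = 19 − 1 = 18 = 2 · 3^2.
Since (Z/19Z)^× is cyclic of order 18, the number of elements of order d is φ(d) when d | 18 and 0 otherwise.
3 | 18, and φ(3) = 3 − 1 = 2.

2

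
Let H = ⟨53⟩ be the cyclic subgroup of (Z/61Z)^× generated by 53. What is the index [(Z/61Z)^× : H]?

By Lagrange's theorem, ord_61(53) divides φ(61) = 61 − 1 = 60 = 2^2 · 3 · 5.
Divisors of 60: 1, 2, 3, 4, 5, 6, 10, 12, 15, 20, 30, 60.
Evaluate successive powers at the divisors of 60:
53^1 ≡ 53 (mod 61)
53^2 ≡ 3 (mod 61)
53^3 ≡ 37 (mod 61)
53^4 ≡ 9 (mod 61)
53^5 ≡ 50 (mod 61)
53^6 ≡ 27 (mod 61)
53^10 ≡ 60 (mod 61)
53^12 ≡ 58 (mod 61)
53^15 ≡ 11 (mod 61)
53^20 ≡ 1 (mod 61) ✓
So ord_61(53) = 20, hence |⟨53⟩| = 20.
The index is φ(61) / ord(53) = 60 / 20 = 3.

3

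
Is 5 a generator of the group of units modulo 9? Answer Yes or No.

φ(9) = φ(3^2) = 3·(3−1) = 6 = 2 · 3.
5 is a primitive root mod 9 iff 5^(φ(9)/q) ≢ 1 for every prime q | φ(9), i.e. q ∈ {2, 3}.
5^3 ≡ 8 (mod 9)  [q = 2: ≢ 1 ✓]
5^2 ≡ 7 (mod 9)  [q = 3: ≢ 1 ✓]
Every test exponent gives a nontrivial residue, hence 5 generates the full group.

Yes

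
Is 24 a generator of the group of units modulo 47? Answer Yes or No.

φ(47) = 47 − 1 = 46 = 2 · 23.
It suffices to check that the order of 24 is not a proper divisor of 46: compute 24^(46/q) for q ∈ {2, 23}.
24^23 ≡ 1 (mod 47)  [q = 2: ≡ 1 ✗]
24^2 ≡ 12 (mod 47)  [q = 23: ≢ 1 ✓]
24^23 ≡ 1 shows ord(24) | 23, strictly less than φ(47); not a primitive root.

No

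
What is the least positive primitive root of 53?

2

φ(53) = 53 − 1 = 52 = 2^2 · 13.
g is a primitive root iff g^(52/q) ≢ 1 (mod 53) for each prime q ∈ {2, 13}.
g = 2: 2^26 ≡ 52; 2^4 ≡ 16 — none is 1, so 2 is a primitive root.
Hence the least primitive root of 53 is 2.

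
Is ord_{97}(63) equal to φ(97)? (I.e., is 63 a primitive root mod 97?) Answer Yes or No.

No

φ(97) = 97 − 1 = 96 = 2^5 · 3.
An element g generates (Z/97Z)^× iff g^(96/q) ≢ 1 (mod 97) for each prime q ∈ {2, 3}.
63^48 ≡ 96 (mod 97)  [q = 2: ≢ 1 ✓]
63^32 ≡ 1 (mod 97)  [q = 3: ≡ 1 ✗]
63^32 ≡ 1 shows ord(63) | 32, strictly less than φ(97); not a primitive root.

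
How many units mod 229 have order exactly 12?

4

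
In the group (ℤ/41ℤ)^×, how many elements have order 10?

φ(41) = 41 − 1 = 40 = 2^3 · 5.
In a cyclic group of order 40, there are φ(d) elements of order d for each divisor d of 40, and zero for non-divisors.
10 = 2 · 5 divides 40, and φ(10) = 4.

4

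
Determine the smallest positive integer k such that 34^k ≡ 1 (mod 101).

By Lagrange's theorem, ord_101(34) divides φ(101) = 101 − 1 = 100 = 2^2 · 5^2.
Divisors of 100: 1, 2, 4, 5, 10, 20, 25, 50, 100.
Test each divisor d:
34^1 ≡ 34 (mod 101)
34^2 ≡ 45 (mod 101)
34^4 ≡ 5 (mod 101)
34^5 ≡ 69 (mod 101)
34^10 ≡ 14 (mod 101)
34^20 ≡ 95 (mod 101)
34^25 ≡ 91 (mod 101)
34^50 ≡ 100 (mod 101)
34^100 ≡ 1 (mod 101) ✓
So ord_101(34) = 100.

100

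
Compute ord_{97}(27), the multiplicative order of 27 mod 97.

16

ord(27) | φ(97) = 97 − 1 = 96 = 2^5 · 3.
Divisors of 96: 1, 2, 3, 4, 6, 8, 12, 16, 24, 32, 48, 96.
Compute 27^d (mod 97) for the divisors d until we hit 1:
27^1 ≡ 27
27^2 ≡ 50
27^3 ≡ 89
27^4 ≡ 75
27^6 ≡ 64
27^8 ≡ 96
27^12 ≡ 22
27^16 ≡ 1
The smallest such exponent is 16, so the order of 27 is 16.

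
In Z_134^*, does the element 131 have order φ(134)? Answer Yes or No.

φ(134) = φ(2)·φ(67) = 1·66 = 66 = 2 · 3 · 11.
An element g generates (Z/134Z)^× iff g^(66/q) ≢ 1 (mod 134) for each prime q ∈ {2, 3, 11}.
131^33 ≡ 1 (mod 134)  [q = 2: ≡ 1 ✗]
131^22 ≡ 1 (mod 134)  [q = 3: ≡ 1 ✗]
131^6 ≡ 59 (mod 134)  [q = 11: ≢ 1 ✓]
131^33 ≡ 1 shows ord(131) | 33, strictly less than φ(134); not a primitive root.

No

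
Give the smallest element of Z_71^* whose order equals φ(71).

φ(71) = 71 − 1 = 70 = 2 · 5 · 7.
Test candidates g = 2, 3, … against the prime factors q ∈ {2, 5, 7} of φ(71): g is a generator iff g^(70/q) ≢ 1 for every such q.
g = 2: 2^35 ≡ 1 — hits 1, so not a primitive root.
g = 3: 3^35 ≡ 1 — hits 1, so not a primitive root.
g = 4: 4^35 ≡ 1 — hits 1, so not a primitive root.
g = 5: 5^35 ≡ 1 — hits 1, so not a primitive root.
g = 6: 6^35 ≡ 1 — hits 1, so not a primitive root.
g = 7: 7^35 ≡ 70; 7^14 ≡ 54; 7^10 ≡ 45 — none is 1, so 7 is a primitive root.
The smallest primitive root modulo 71 is 7.

7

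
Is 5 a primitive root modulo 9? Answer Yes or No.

φ(9) = φ(3^2) = 3·(3−1) = 6 = 2 · 3.
Test 5^(6/q) mod 9 for each prime factor q of 6:
5^3 ≡ 8 (mod 9)  [q = 2: ≢ 1 ✓]
5^2 ≡ 7 (mod 9)  [q = 3: ≢ 1 ✓]
None equal 1, so ord_9(5) = 6: 5 is a primitive root.

Yes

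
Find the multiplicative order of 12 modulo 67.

66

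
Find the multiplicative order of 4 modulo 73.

By Lagrange's theorem, ord_73(4) divides φ(73) = 73 − 1 = 72 = 2^3 · 3^2.
Divisors of 72: 1, 2, 3, 4, 6, 8, 9, 12, 18, 24, 36, 72.
Compute 4^d (mod 73) for the divisors d until we hit 1:
4^1 ≡ 4 (mod 73)
4^2 ≡ 16 (mod 73)
4^3 ≡ 64 (mod 73)
4^4 ≡ 37 (mod 73)
4^6 ≡ 8 (mod 73)
4^8 ≡ 55 (mod 73)
4^9 ≡ 1 (mod 73) ✓
Therefore the multiplicative order of 4 modulo 73 is 9.

9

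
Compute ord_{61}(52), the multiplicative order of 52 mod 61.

10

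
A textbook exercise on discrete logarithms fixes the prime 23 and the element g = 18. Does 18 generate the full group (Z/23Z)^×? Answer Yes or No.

No

φ(23) = 23 − 1 = 22 = 2 · 11.
Test 18^(22/q) mod 23 for each prime factor q of 22:
18^11 ≡ 1 (mod 23)  [q = 2: ≡ 1 ✗]
18^2 ≡ 2 (mod 23)  [q = 11: ≢ 1 ✓]
Since 18^11 ≡ 1, the order of 18 divides 11 < 22, so 18 is not a primitive root.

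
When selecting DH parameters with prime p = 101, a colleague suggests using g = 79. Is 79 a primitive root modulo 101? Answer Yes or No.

φ(101) = 101 − 1 = 100 = 2^2 · 5^2.
Test 79^(100/q) mod 101 for each prime factor q of 100:
79^50 ≡ 1 (mod 101)  [q = 2: ≡ 1 ✗]
79^20 ≡ 84 (mod 101)  [q = 5: ≢ 1 ✓]
79^50 ≡ 1 shows ord(79) | 50, strictly less than φ(101); not a primitive root.

No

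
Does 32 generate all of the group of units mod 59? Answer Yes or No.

Yes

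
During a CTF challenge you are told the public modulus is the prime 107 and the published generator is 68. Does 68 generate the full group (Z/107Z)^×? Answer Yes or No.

φ(107) = 107 − 1 = 106 = 2 · 53.
68 is a primitive root mod 107 iff 68^(φ(107)/q) ≢ 1 for every prime q | φ(107), i.e. q ∈ {2, 53}.
68^53 ≡ 106 (mod 107)  [q = 2: ≢ 1 ✓]
68^2 ≡ 23 (mod 107)  [q = 53: ≢ 1 ✓]
Every test exponent gives a nontrivial residue, hence 68 generates the full group.

Yes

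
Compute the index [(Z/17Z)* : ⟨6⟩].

1

The order of 6 must divide φ(17) = 17 − 1 = 16 = 2^4.
Divisors of 16: 1, 2, 4, 8, 16.
Evaluate successive powers at the divisors of 16:
6^1 ≡ 6
6^2 ≡ 2
6^4 ≡ 4
6^8 ≡ 16
6^16 ≡ 1
Thus |⟨6⟩| = ord(6) = 16.
[(Z/17Z)^× : ⟨6⟩] = 16/16 = 1.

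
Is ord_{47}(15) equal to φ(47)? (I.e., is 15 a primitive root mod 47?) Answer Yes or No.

φ(47) = 47 − 1 = 46 = 2 · 23.
It suffices to check that the order of 15 is not a proper divisor of 46: compute 15^(46/q) for q ∈ {2, 23}.
15^23 ≡ 46 (mod 47)  [q = 2: ≢ 1 ✓]
15^2 ≡ 37 (mod 47)  [q = 23: ≢ 1 ✓]
All checks pass, so 15 has order 46 and is a primitive root modulo 47.

Yes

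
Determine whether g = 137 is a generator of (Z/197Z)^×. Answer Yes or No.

φ(197) = 197 − 1 = 196 = 2^2 · 7^2.
An element g generates (Z/197Z)^× iff g^(196/q) ≢ 1 (mod 197) for each prime q ∈ {2, 7}.
137^98 ≡ 1 (mod 197)  [q = 2: ≡ 1 ✗]
137^28 ≡ 36 (mod 197)  [q = 7: ≢ 1 ✓]
The check at q = 2 fails, so 137 generates a proper subgroup.

No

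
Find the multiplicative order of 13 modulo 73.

72

ord(13) | φ(73) = 73 − 1 = 72 = 2^3 · 3^2.
Divisors of 72: 1, 2, 3, 4, 6, 8, 9, 12, 18, 24, 36, 72.
Compute 13^d (mod 73) for the divisors d until we hit 1:
13^1 ≡ 13 (mod 73)
13^2 ≡ 23 (mod 73)
13^3 ≡ 7 (mod 73)
13^4 ≡ 18 (mod 73)
13^6 ≡ 49 (mod 73)
13^8 ≡ 32 (mod 73)
13^9 ≡ 51 (mod 73)
13^12 ≡ 65 (mod 73)
13^18 ≡ 46 (mod 73)
13^24 ≡ 64 (mod 73)
13^36 ≡ 72 (mod 73)
13^72 ≡ 1 (mod 73) ✓
Therefore the multiplicative order of 13 modulo 73 is 72.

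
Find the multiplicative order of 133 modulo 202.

Since 133 ∈ (Z/202Z)^×, its order divides φ(202) = φ(2)·φ(101) = 1·100 = 100 = 2^2 · 5^2.
Divisors of 100: 1, 2, 4, 5, 10, 20, 25, 50, 100.
Test each divisor d:
133^1 ≡ 133 (mod 202)
133^2 ≡ 115 (mod 202)
133^4 ≡ 95 (mod 202)
133^5 ≡ 111 (mod 202)
133^10 ≡ 201 (mod 202)
133^20 ≡ 1 (mod 202) ✓
The smallest such exponent is 20, so the order of 133 is 20.

20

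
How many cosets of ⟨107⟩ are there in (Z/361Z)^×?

By Lagrange's theorem, ord_361(107) divides φ(361) = φ(19^2) = 19·(19−1) = 342 = 2 · 3^2 · 19.
Divisors of 342: 1, 2, 3, 6, 9, 18, 19, 38, 57, 114, 171, 342.
Check 107^d mod 361 for each divisor in increasing order:
107^1 ≡ 107 (mod 361)
107^2 ≡ 258 (mod 361)
107^3 ≡ 170 (mod 361)
107^6 ≡ 20 (mod 361)
107^9 ≡ 151 (mod 361)
107^18 ≡ 58 (mod 361)
107^19 ≡ 69 (mod 361)
107^38 ≡ 68 (mod 361)
107^57 ≡ 360 (mod 361)
107^114 ≡ 1 (mod 361) ✓
The order of 107 is 114, so the subgroup it generates has 114 elements.
[(Z/361Z)^× : ⟨107⟩] = 342/114 = 3.

3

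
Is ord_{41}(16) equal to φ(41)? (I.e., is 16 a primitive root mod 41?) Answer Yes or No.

No

φ(41) = 41 − 1 = 40 = 2^3 · 5.
16 is a primitive root mod 41 iff 16^(φ(41)/q) ≢ 1 for every prime q | φ(41), i.e. q ∈ {2, 5}.
16^20 ≡ 1 (mod 41)  [q = 2: ≡ 1 ✗]
16^8 ≡ 37 (mod 41)  [q = 5: ≢ 1 ✓]
16^20 ≡ 1 shows ord(16) | 20, strictly less than φ(41); not a primitive root.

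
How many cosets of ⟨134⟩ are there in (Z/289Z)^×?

Since 134 ∈ (Z/289Z)^×, its order divides φ(289) = φ(17^2) = 17·(17−1) = 272 = 2^4 · 17.
Divisors of 272: 1, 2, 4, 8, 16, 17, 34, 68, 136, 272.
Check 134^d mod 289 for each divisor in increasing order:
134^1 ≡ 134
134^2 ≡ 38
134^4 ≡ 288
134^8 ≡ 1
Thus |⟨134⟩| = ord(134) = 8.
The index is φ(289) / ord(134) = 272 / 8 = 34.

34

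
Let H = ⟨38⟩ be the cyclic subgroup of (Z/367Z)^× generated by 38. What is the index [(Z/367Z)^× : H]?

3

The order of 38 must divide φ(367) = 367 − 1 = 366 = 2 · 3 · 61.
Divisors of 366: 1, 2, 3, 6, 61, 122, 183, 366.
Compute 38^d (mod 367) for the divisors d until we hit 1:
38^1 ≡ 38
38^2 ≡ 343
38^3 ≡ 189
38^6 ≡ 122
38^61 ≡ 366
38^122 ≡ 1
So ord_367(38) = 122, hence |⟨38⟩| = 122.
[(Z/367Z)^× : ⟨38⟩] = 366/122 = 3.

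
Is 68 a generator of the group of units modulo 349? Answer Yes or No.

φ(349) = 349 − 1 = 348 = 2^2 · 3 · 29.
Test 68^(348/q) mod 349 for each prime factor q of 348:
68^174 ≡ 1 (mod 349)  [q = 2: ≡ 1 ✗]
68^116 ≡ 122 (mod 349)  [q = 3: ≢ 1 ✓]
68^12 ≡ 110 (mod 349)  [q = 29: ≢ 1 ✓]
The check at q = 2 fails, so 68 generates a proper subgroup.

No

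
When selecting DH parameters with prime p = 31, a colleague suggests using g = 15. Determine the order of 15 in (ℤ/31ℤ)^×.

10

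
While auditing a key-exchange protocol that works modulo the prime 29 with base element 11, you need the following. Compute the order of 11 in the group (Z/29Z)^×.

The order of 11 must divide φ(29) = 29 − 1 = 28 = 2^2 · 7.
Divisors of 28: 1, 2, 4, 7, 14, 28.
Check 11^d mod 29 for each divisor in increasing order:
11^1 ≡ 11
11^2 ≡ 5
11^4 ≡ 25
11^7 ≡ 12
11^14 ≡ 28
11^28 ≡ 1
Hence ord(11) = 28.

28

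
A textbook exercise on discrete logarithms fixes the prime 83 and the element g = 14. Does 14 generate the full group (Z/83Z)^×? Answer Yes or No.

Yes

φ(83) = 83 − 1 = 82 = 2 · 41.
An element g generates (Z/83Z)^× iff g^(82/q) ≢ 1 (mod 83) for each prime q ∈ {2, 41}.
14^41 ≡ 82 (mod 83)  [q = 2: ≢ 1 ✓]
14^2 ≡ 30 (mod 83)  [q = 41: ≢ 1 ✓]
Every test exponent gives a nontrivial residue, hence 14 generates the full group.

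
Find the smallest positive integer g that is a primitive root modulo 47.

5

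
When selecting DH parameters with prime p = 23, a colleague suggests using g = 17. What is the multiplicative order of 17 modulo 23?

By Lagrange's theorem, ord_23(17) divides φ(23) = 23 − 1 = 22 = 2 · 11.
Divisors of 22: 1, 2, 11, 22.
Test each divisor d:
17^1 ≡ 17
17^2 ≡ 13
17^11 ≡ 22
17^22 ≡ 1
Therefore the multiplicative order of 17 modulo 23 is 22.

22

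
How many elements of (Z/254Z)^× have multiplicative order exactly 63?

φ(254) = φ(2)·φ(127) = 1·126 = 126 = 2 · 3^2 · 7.
(Z/254Z)^× is cyclic (|G| = 126); a cyclic group of order m has exactly φ(d) elements of each order d | m, and none otherwise.
63 = 3^2 · 7 divides 126, and φ(63) = 36.

36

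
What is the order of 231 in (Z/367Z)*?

183

Since 231 ∈ (Z/367Z)^×, its order divides φ(367) = 367 − 1 = 366 = 2 · 3 · 61.
Divisors of 366: 1, 2, 3, 6, 61, 122, 183, 366.
Test each divisor d:
231^1 ≡ 231
231^2 ≡ 146
231^3 ≡ 329
231^6 ≡ 343
231^61 ≡ 83
231^122 ≡ 283
231^183 ≡ 1
Therefore the multiplicative order of 231 modulo 367 is 183.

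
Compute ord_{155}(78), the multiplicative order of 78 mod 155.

Since 78 ∈ (Z/155Z)^×, its order divides φ(155) = φ(5·31) = (5−1)·(31−1) = 4·30 = 120 = 2^3 · 3 · 5.
Divisors of 120: 1, 2, 3, 4, 5, 6, 8, 10, 12, 15, 20, 24, 30, 40, 60, 120.
Check 78^d mod 155 for each divisor in increasing order:
78^1 ≡ 78
78^2 ≡ 39
78^3 ≡ 97
78^4 ≡ 126
78^5 ≡ 63
78^6 ≡ 109
78^8 ≡ 66
78^10 ≡ 94
78^12 ≡ 101
78^15 ≡ 32
78^20 ≡ 1
Hence ord(78) = 20.

20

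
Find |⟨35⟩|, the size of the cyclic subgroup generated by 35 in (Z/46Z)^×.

11

The order of 35 must divide φ(46) = φ(2)·φ(23) = 1·22 = 22 = 2 · 11.
Divisors of 22: 1, 2, 11, 22.
Compute 35^d (mod 46) for the divisors d until we hit 1:
35^1 ≡ 35
35^2 ≡ 29
35^11 ≡ 1
The smallest such exponent is 11, so the order of 35 is 11.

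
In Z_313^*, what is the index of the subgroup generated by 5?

39

The order of 5 must divide φ(313) = 313 − 1 = 312 = 2^3 · 3 · 13.
Divisors of 312: 1, 2, 3, 4, 6, 8, 12, 13, 24, 26, 39, 52, 78, 104, 156, 312.
Evaluate successive powers at the divisors of 312:
5^1 ≡ 5 (mod 313)
5^2 ≡ 25 (mod 313)
5^3 ≡ 125 (mod 313)
5^4 ≡ 312 (mod 313)
5^6 ≡ 288 (mod 313)
5^8 ≡ 1 (mod 313) ✓
The order of 5 is 8, so the subgroup it generates has 8 elements.
The index is φ(313) / ord(5) = 312 / 8 = 39.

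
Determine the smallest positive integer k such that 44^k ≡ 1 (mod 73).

72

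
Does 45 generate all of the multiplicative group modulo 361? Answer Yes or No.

φ(361) = φ(19^2) = 19·(19−1) = 342 = 2 · 3^2 · 19.
45 is a primitive root mod 361 iff 45^(φ(361)/q) ≢ 1 for every prime q | φ(361), i.e. q ∈ {2, 3, 19}.
45^171 ≡ 1 (mod 361)  [q = 2: ≡ 1 ✗]
45^114 ≡ 1 (mod 361)  [q = 3: ≡ 1 ✗]
45^18 ≡ 191 (mod 361)  [q = 19: ≢ 1 ✓]
45^171 ≡ 1 shows ord(45) | 171, strictly less than φ(361); not a primitive root.

No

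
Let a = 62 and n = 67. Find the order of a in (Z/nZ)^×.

11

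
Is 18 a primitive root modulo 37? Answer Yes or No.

Yes

φ(37) = 37 − 1 = 36 = 2^2 · 3^2.
18 is a primitive root mod 37 iff 18^(φ(37)/q) ≢ 1 for every prime q | φ(37), i.e. q ∈ {2, 3}.
18^18 ≡ 36 (mod 37)  [q = 2: ≢ 1 ✓]
18^12 ≡ 10 (mod 37)  [q = 3: ≢ 1 ✓]
All checks pass, so 18 has order 36 and is a primitive root modulo 37.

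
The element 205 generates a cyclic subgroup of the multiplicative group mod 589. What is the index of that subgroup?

By Lagrange's theorem, ord_589(205) divides φ(589) = φ(19·31) = (19−1)·(31−1) = 18·30 = 540 = 2^2 · 3^3 · 5.
Divisors of 540: 1, 2, 3, 4, 5, 6, 9, 10, 12, 15, 18, 20, 27, 30, 36, 45, 54, 60, 90, 108, 135, 180, 270, 540.
Evaluate successive powers at the divisors of 540:
205^1 ≡ 205 (mod 589)
205^2 ≡ 206 (mod 589)
205^3 ≡ 411 (mod 589)
205^4 ≡ 28 (mod 589)
205^5 ≡ 439 (mod 589)
205^6 ≡ 467 (mod 589)
205^9 ≡ 512 (mod 589)
205^10 ≡ 118 (mod 589)
205^12 ≡ 159 (mod 589)
205^15 ≡ 559 (mod 589)
205^18 ≡ 39 (mod 589)
205^20 ≡ 377 (mod 589)
205^27 ≡ 531 (mod 589)
205^30 ≡ 311 (mod 589)
205^36 ≡ 343 (mod 589)
205^45 ≡ 94 (mod 589)
205^54 ≡ 419 (mod 589)
205^60 ≡ 125 (mod 589)
205^90 ≡ 1 (mod 589) ✓
Thus |⟨205⟩| = ord(205) = 90.
The index is φ(589) / ord(205) = 540 / 90 = 6.

6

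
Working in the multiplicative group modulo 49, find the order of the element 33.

By Lagrange's theorem, ord_49(33) divides φ(49) = φ(7^2) = 7·(7−1) = 42 = 2 · 3 · 7.
Divisors of 42: 1, 2, 3, 6, 7, 14, 21, 42.
Check 33^d mod 49 for each divisor in increasing order:
33^1 ≡ 33
33^2 ≡ 11
33^3 ≡ 20
33^6 ≡ 8
33^7 ≡ 19
33^14 ≡ 18
33^21 ≡ 48
33^42 ≡ 1
Hence ord(33) = 42.

42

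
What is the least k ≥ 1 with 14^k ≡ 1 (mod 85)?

16

By Lagrange's theorem, ord_85(14) divides φ(85) = φ(5·17) = (5−1)·(17−1) = 4·16 = 64 = 2^6.
Divisors of 64: 1, 2, 4, 8, 16, 32, 64.
Check 14^d mod 85 for each divisor in increasing order:
14^1 ≡ 14 (mod 85)
14^2 ≡ 26 (mod 85)
14^4 ≡ 81 (mod 85)
14^8 ≡ 16 (mod 85)
14^16 ≡ 1 (mod 85) ✓
Therefore the multiplicative order of 14 modulo 85 is 16.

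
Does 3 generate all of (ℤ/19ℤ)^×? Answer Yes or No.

Yes

φ(19) = 19 − 1 = 18 = 2 · 3^2.
3 is a primitive root mod 19 iff 3^(φ(19)/q) ≢ 1 for every prime q | φ(19), i.e. q ∈ {2, 3}.
3^9 ≡ 18 (mod 19)  [q = 2: ≢ 1 ✓]
3^6 ≡ 7 (mod 19)  [q = 3: ≢ 1 ✓]
Every test exponent gives a nontrivial residue, hence 3 generates the full group.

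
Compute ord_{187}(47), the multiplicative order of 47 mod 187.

20

Since 47 ∈ (Z/187Z)^×, its order divides φ(187) = φ(11·17) = (11−1)·(17−1) = 10·16 = 160 = 2^5 · 5.
Divisors of 160: 1, 2, 4, 5, 8, 10, 16, 20, 32, 40, 80, 160.
Evaluate successive powers at the divisors of 160:
47^1 ≡ 47 (mod 187)
47^2 ≡ 152 (mod 187)
47^4 ≡ 103 (mod 187)
47^5 ≡ 166 (mod 187)
47^8 ≡ 137 (mod 187)
47^10 ≡ 67 (mod 187)
47^16 ≡ 69 (mod 187)
47^20 ≡ 1 (mod 187) ✓
So ord_187(47) = 20.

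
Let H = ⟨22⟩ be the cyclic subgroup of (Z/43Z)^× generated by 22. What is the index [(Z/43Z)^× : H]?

Since 22 ∈ (Z/43Z)^×, its order divides φ(43) = 43 − 1 = 42 = 2 · 3 · 7.
Divisors of 42: 1, 2, 3, 6, 7, 14, 21, 42.
Test each divisor d:
22^1 ≡ 22 (mod 43)
22^2 ≡ 11 (mod 43)
22^3 ≡ 27 (mod 43)
22^6 ≡ 41 (mod 43)
22^7 ≡ 42 (mod 43)
22^14 ≡ 1 (mod 43) ✓
So ord_43(22) = 14, hence |⟨22⟩| = 14.
The index is φ(43) / ord(22) = 42 / 14 = 3.

3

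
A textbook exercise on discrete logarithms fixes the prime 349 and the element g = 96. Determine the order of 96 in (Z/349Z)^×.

348

ord(96) | φ(349) = 349 − 1 = 348 = 2^2 · 3 · 29.
Divisors of 348: 1, 2, 3, 4, 6, 12, 29, 58, 87, 116, 174, 348.
Test each divisor d:
96^1 ≡ 96 (mod 349)
96^2 ≡ 142 (mod 349)
96^3 ≡ 21 (mod 349)
96^4 ≡ 271 (mod 349)
96^6 ≡ 92 (mod 349)
96^12 ≡ 88 (mod 349)
96^29 ≡ 325 (mod 349)
96^58 ≡ 227 (mod 349)
96^87 ≡ 136 (mod 349)
96^116 ≡ 226 (mod 349)
96^174 ≡ 348 (mod 349)
96^348 ≡ 1 (mod 349) ✓
The smallest such exponent is 348, so the order of 96 is 348.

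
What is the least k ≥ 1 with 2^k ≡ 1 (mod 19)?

Since 2 ∈ (Z/19Z)^×, its order divides φ(19) = 19 − 1 = 18 = 2 · 3^2.
Divisors of 18: 1, 2, 3, 6, 9, 18.
Compute 2^d (mod 19) for the divisors d until we hit 1:
2^1 ≡ 2 (mod 19)
2^2 ≡ 4 (mod 19)
2^3 ≡ 8 (mod 19)
2^6 ≡ 7 (mod 19)
2^9 ≡ 18 (mod 19)
2^18 ≡ 1 (mod 19) ✓
The smallest such exponent is 18, so the order of 2 is 18.

18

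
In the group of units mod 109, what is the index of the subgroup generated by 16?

12

Since 16 ∈ (Z/109Z)^×, its order divides φ(109) = 109 − 1 = 108 = 2^2 · 3^3.
Divisors of 108: 1, 2, 3, 4, 6, 9, 12, 18, 27, 36, 54, 108.
Test each divisor d:
16^1 ≡ 16 (mod 109)
16^2 ≡ 38 (mod 109)
16^3 ≡ 63 (mod 109)
16^4 ≡ 27 (mod 109)
16^6 ≡ 45 (mod 109)
16^9 ≡ 1 (mod 109) ✓
The order of 16 is 9, so the subgroup it generates has 9 elements.
[(Z/109Z)^× : ⟨16⟩] = 108/9 = 12.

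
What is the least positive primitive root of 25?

φ(25) = φ(5^2) = 5·(5−1) = 20 = 2^2 · 5.
g is a primitive root iff g^(20/q) ≢ 1 (mod 25) for each prime q ∈ {2, 5}.
g = 2: 2^10 ≡ 24; 2^4 ≡ 16 — none is 1, so 2 is a primitive root.
So 2 is the smallest generator of (Z/25Z)^×.

2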